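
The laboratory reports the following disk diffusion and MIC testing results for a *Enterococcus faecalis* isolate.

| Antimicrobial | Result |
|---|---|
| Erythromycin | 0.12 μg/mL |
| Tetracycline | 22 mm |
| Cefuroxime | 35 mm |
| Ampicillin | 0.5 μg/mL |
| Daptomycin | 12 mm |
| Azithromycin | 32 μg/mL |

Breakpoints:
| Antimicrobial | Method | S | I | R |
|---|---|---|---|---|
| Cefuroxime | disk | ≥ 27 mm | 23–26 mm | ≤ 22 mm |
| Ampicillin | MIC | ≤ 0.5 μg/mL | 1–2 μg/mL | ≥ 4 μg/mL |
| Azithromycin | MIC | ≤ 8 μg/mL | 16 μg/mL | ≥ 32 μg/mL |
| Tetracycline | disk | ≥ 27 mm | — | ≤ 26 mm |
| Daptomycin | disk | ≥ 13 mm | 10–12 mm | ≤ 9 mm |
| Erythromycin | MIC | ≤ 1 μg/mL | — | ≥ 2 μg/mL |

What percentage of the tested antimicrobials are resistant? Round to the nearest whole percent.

Erythromycin 0.12 μg/mL: ≤ 1 μg/mL — susceptible
Tetracycline 22 mm: ≤ 26 mm → R
Cefuroxime: 35 mm is ≥ 27 mm → S
Ampicillin 0.5 μg/mL: ≤ 0.5 μg/mL → S
Daptomycin: 12 mm is in 10–12 mm ⇒ I
Azithromycin: 32 μg/mL is ≥ 32 μg/mL → Resistant
Resistant: 2/6

33%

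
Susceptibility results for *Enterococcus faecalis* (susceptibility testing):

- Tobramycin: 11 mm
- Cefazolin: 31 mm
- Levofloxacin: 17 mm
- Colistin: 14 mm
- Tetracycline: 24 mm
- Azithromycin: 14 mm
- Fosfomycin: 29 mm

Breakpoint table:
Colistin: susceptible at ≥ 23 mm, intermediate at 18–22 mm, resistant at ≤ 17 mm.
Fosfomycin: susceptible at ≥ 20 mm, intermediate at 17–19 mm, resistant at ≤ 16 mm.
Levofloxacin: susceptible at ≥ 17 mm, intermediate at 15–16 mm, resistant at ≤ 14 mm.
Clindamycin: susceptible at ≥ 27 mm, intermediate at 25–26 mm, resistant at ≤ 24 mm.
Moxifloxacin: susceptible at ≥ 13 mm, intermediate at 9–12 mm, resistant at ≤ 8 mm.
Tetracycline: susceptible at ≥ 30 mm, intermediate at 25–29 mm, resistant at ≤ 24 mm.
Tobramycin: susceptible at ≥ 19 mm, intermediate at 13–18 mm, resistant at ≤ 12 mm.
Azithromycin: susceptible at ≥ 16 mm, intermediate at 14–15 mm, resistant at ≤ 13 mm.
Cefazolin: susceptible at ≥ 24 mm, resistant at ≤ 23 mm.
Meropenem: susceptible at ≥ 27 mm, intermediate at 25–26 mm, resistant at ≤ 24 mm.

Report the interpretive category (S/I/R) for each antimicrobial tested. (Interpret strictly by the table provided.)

R, S, S, R, R, I, S

Tobramycin (11 mm) ≤ 12 mm ⇒ R
Cefazolin: 31 mm is ≥ 24 mm ⇒ susceptible
Levofloxacin 17 mm: ≥ 17 mm → Susceptible
Colistin (14 mm) ≤ 17 mm — resistant
Tetracycline (24 mm) ≤ 24 mm ⇒ Resistant
Azithromycin (14 mm) in 14–15 mm — Intermediate
Fosfomycin 29 mm: ≥ 20 mm — S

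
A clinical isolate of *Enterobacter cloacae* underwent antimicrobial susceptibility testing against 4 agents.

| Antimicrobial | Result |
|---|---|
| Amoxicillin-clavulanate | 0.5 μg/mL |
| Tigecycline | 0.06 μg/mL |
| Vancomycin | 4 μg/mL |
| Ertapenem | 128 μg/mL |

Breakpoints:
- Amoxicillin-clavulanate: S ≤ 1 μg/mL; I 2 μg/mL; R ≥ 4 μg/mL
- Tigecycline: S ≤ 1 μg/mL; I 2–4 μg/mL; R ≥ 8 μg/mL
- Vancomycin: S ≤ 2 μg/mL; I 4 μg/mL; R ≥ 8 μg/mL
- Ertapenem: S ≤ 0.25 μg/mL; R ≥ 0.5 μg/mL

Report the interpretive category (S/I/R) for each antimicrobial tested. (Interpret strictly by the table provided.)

S, S, I, R

Amoxicillin-clavulanate: 0.5 μg/mL is ≤ 1 μg/mL — Susceptible
Tigecycline (0.06 μg/mL) ≤ 1 μg/mL ⇒ S
Vancomycin 4 μg/mL: = 4 μg/mL ⇒ Intermediate
Ertapenem (128 μg/mL) ≥ 0.5 μg/mL — R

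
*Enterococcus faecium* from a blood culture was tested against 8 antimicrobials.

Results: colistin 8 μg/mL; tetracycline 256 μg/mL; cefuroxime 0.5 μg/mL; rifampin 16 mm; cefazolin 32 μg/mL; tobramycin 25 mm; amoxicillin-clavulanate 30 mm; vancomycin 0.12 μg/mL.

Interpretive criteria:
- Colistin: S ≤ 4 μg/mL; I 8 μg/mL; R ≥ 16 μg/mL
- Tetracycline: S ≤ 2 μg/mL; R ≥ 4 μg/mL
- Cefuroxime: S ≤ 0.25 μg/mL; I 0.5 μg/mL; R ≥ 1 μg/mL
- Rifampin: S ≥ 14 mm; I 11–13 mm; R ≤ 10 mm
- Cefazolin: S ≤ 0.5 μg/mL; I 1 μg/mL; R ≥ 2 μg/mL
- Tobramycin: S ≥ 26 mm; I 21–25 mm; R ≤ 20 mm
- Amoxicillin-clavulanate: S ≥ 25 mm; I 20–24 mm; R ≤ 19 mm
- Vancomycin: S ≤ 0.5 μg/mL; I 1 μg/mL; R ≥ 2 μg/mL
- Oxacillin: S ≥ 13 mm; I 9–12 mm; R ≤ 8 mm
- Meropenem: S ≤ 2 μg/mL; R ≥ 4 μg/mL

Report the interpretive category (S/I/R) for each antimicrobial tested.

I, R, I, S, R, I, S, S

Colistin: 8 μg/mL is = 8 μg/mL ⇒ Intermediate
Tetracycline 256 μg/mL: ≥ 4 μg/mL ⇒ resistant
Cefuroxime 0.5 μg/mL: = 0.5 μg/mL → Intermediate
Rifampin (16 mm) ≥ 14 mm → susceptible
Cefazolin 32 μg/mL: ≥ 2 μg/mL — R
Tobramycin 25 mm: in 21–25 mm ⇒ I
Amoxicillin-clavulanate (30 mm) ≥ 25 mm ⇒ susceptible
Vancomycin: 0.12 μg/mL is ≤ 0.5 μg/mL → Susceptible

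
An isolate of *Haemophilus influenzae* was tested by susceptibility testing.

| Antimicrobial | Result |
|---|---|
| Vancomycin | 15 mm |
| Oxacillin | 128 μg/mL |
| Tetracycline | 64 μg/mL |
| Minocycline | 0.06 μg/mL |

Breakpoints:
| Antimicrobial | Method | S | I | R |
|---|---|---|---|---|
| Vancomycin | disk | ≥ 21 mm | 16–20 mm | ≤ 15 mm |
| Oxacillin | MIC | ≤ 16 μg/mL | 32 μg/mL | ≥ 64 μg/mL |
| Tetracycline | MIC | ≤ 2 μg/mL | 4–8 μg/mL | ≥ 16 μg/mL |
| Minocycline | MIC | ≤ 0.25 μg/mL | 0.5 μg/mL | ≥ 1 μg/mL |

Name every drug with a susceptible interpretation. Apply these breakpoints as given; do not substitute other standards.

Vancomycin 15 mm: ≤ 15 mm — R
Oxacillin: 128 μg/mL is ≥ 64 μg/mL → R
Tetracycline 64 μg/mL: ≥ 16 μg/mL — resistant
Minocycline (0.06 μg/mL) ≤ 0.25 μg/mL ⇒ Susceptible

minocycline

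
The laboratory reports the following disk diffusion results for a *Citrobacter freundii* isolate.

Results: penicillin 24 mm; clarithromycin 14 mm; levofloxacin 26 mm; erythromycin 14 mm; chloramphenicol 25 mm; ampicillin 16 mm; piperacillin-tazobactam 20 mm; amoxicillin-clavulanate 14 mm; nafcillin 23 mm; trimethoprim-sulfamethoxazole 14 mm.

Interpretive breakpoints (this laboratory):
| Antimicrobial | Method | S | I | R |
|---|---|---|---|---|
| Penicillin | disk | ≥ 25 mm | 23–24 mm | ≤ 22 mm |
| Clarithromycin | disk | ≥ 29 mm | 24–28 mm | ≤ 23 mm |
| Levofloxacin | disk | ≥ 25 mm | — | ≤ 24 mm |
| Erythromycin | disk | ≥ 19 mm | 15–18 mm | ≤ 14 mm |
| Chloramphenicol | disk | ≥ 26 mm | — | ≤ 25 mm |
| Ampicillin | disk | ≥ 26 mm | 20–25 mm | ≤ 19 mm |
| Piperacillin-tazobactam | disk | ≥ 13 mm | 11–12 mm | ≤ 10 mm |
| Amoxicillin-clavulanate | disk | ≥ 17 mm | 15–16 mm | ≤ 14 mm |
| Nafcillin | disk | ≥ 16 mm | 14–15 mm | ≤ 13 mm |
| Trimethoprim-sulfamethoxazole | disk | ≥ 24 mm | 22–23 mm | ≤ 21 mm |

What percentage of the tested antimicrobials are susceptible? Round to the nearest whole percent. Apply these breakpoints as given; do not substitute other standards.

Penicillin 24 mm: in 23–24 mm ⇒ intermediate
Clarithromycin 14 mm: ≤ 23 mm → resistant
Levofloxacin (26 mm) ≥ 25 mm — susceptible
Erythromycin: 14 mm is ≤ 14 mm ⇒ Resistant
Chloramphenicol 25 mm: ≤ 25 mm — resistant
Ampicillin (16 mm) ≤ 19 mm ⇒ Resistant
Piperacillin-tazobactam: 20 mm is ≥ 13 mm → S
Amoxicillin-clavulanate (14 mm) ≤ 14 mm ⇒ R
Nafcillin (23 mm) ≥ 16 mm → susceptible
Trimethoprim-sulfamethoxazole 14 mm: ≤ 21 mm ⇒ Resistant
Susceptible: 3/10

30%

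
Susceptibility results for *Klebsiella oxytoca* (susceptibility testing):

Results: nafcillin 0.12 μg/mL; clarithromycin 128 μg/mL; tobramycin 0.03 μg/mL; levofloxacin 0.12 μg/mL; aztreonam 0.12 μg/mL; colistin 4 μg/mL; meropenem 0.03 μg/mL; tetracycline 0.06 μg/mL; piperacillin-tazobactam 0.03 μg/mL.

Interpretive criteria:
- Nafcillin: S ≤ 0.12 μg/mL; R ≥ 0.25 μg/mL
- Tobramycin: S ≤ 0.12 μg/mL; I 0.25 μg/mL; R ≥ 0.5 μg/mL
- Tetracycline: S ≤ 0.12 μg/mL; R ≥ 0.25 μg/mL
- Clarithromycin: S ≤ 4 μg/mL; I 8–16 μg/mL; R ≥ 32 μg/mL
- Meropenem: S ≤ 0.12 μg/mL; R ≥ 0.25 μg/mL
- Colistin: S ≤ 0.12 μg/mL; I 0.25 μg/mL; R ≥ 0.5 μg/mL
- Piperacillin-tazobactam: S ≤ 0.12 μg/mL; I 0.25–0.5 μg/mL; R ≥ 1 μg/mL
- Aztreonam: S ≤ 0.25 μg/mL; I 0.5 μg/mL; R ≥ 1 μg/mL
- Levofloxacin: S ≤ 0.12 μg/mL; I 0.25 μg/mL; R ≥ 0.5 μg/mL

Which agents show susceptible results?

nafcillin, tobramycin, levofloxacin, aztreonam, meropenem, tetracycline, piperacillin-tazobactam

Nafcillin 0.12 μg/mL: ≤ 0.12 μg/mL ⇒ susceptible
Clarithromycin (128 μg/mL) ≥ 32 μg/mL — R
Tobramycin 0.03 μg/mL: ≤ 0.12 μg/mL → Susceptible
Levofloxacin: 0.12 μg/mL is ≤ 0.12 μg/mL → S
Aztreonam: 0.12 μg/mL is ≤ 0.25 μg/mL — S
Colistin: 4 μg/mL is ≥ 0.5 μg/mL → R
Meropenem (0.03 μg/mL) ≤ 0.12 μg/mL → S
Tetracycline 0.06 μg/mL: ≤ 0.12 μg/mL ⇒ Susceptible
Piperacillin-tazobactam 0.03 μg/mL: ≤ 0.12 μg/mL ⇒ Susceptible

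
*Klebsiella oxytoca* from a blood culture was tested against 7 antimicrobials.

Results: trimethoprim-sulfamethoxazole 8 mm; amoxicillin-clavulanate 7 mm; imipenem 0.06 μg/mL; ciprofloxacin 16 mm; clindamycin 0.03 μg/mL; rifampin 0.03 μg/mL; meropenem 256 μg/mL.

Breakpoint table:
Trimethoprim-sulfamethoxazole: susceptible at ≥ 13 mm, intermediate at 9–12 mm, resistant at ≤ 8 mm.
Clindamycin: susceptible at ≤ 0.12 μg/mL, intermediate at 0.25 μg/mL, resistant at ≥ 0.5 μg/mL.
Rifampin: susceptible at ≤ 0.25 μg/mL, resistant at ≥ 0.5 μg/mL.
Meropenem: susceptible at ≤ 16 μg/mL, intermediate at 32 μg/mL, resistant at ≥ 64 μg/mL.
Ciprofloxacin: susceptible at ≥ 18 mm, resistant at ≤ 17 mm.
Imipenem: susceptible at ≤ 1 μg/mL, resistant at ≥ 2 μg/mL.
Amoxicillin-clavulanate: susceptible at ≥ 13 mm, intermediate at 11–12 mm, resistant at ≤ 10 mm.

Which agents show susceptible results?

Trimethoprim-sulfamethoxazole (8 mm) ≤ 8 mm ⇒ R
Amoxicillin-clavulanate: 7 mm is ≤ 10 mm ⇒ R
Imipenem 0.06 μg/mL: ≤ 1 μg/mL → S
Ciprofloxacin: 16 mm is ≤ 17 mm → resistant
Clindamycin: 0.03 μg/mL is ≤ 0.12 μg/mL → susceptible
Rifampin 0.03 μg/mL: ≤ 0.25 μg/mL → susceptible
Meropenem: 256 μg/mL is ≥ 64 μg/mL → R

imipenem, clindamycin, rifampin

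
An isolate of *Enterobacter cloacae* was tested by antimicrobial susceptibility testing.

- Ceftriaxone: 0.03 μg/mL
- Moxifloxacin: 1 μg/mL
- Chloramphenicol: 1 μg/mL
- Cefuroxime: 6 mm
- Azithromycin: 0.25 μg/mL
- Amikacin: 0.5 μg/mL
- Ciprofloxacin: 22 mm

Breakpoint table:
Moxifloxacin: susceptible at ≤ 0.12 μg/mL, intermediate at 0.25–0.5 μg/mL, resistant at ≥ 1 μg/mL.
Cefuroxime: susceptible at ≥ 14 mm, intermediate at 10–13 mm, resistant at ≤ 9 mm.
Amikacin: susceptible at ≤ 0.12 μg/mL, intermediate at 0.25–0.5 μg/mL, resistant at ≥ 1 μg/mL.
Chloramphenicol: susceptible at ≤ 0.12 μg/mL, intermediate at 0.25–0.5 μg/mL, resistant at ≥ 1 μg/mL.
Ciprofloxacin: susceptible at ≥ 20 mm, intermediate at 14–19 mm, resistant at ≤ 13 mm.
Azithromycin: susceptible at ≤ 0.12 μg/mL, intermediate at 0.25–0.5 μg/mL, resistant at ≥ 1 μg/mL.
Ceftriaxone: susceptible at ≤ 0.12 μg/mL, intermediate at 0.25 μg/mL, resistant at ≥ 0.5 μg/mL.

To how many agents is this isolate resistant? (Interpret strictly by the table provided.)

Ceftriaxone: 0.03 μg/mL is ≤ 0.12 μg/mL ⇒ Susceptible
Moxifloxacin (1 μg/mL) ≥ 1 μg/mL ⇒ R
Chloramphenicol (1 μg/mL) ≥ 1 μg/mL — Resistant
Cefuroxime (6 mm) ≤ 9 mm ⇒ R
Azithromycin (0.25 μg/mL) in 0.25–0.5 μg/mL — Intermediate
Amikacin (0.5 μg/mL) in 0.25–0.5 μg/mL — intermediate
Ciprofloxacin (22 mm) ≥ 20 mm — susceptible
Resistant: 3

3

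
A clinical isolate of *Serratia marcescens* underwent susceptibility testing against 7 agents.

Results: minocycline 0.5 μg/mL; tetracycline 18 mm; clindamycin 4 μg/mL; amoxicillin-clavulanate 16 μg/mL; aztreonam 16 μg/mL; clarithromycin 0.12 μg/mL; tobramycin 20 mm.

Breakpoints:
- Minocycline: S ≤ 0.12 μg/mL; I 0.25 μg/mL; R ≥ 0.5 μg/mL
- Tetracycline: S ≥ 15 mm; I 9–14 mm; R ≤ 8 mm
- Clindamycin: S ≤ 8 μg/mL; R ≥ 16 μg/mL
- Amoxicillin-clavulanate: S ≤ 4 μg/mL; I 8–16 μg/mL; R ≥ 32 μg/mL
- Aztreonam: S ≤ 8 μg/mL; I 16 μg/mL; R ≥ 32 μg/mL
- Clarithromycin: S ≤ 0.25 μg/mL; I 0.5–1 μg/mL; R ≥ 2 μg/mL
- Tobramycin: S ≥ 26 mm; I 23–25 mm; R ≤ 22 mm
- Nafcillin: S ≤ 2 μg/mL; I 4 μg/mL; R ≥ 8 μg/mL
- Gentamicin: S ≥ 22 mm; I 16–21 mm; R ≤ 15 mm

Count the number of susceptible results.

Minocycline: 0.5 μg/mL is ≥ 0.5 μg/mL — resistant
Tetracycline: 18 mm is ≥ 15 mm — susceptible
Clindamycin (4 μg/mL) ≤ 8 μg/mL — S
Amoxicillin-clavulanate: 16 μg/mL is in 8–16 μg/mL → intermediate
Aztreonam: 16 μg/mL is = 16 μg/mL → intermediate
Clarithromycin (0.12 μg/mL) ≤ 0.25 μg/mL → S
Tobramycin: 20 mm is ≤ 22 mm ⇒ Resistant
Susceptible: 3

3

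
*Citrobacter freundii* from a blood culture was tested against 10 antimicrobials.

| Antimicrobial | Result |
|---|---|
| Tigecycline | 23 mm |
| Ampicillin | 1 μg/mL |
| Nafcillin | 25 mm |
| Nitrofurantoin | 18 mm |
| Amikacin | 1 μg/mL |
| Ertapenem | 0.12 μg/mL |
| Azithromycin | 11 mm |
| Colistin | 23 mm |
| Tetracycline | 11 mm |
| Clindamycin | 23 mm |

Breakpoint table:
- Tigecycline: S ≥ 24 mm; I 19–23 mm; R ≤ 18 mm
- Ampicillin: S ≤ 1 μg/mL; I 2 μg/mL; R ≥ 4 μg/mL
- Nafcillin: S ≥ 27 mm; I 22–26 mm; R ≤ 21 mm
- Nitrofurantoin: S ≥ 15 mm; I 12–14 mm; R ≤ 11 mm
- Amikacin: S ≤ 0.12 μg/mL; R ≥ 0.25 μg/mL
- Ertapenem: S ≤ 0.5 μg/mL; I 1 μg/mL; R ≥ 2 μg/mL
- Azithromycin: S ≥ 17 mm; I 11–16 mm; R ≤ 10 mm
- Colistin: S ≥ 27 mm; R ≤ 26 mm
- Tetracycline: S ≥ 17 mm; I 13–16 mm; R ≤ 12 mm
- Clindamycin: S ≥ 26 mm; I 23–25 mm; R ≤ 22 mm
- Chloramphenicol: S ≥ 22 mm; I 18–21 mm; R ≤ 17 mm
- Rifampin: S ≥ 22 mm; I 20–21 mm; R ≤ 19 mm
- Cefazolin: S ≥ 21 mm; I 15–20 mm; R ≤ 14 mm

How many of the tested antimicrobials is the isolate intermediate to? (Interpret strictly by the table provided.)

4

Tigecycline 23 mm: in 19–23 mm — I
Ampicillin (1 μg/mL) ≤ 1 μg/mL ⇒ susceptible
Nafcillin (25 mm) in 22–26 mm ⇒ intermediate
Nitrofurantoin (18 mm) ≥ 15 mm → susceptible
Amikacin 1 μg/mL: ≥ 0.25 μg/mL ⇒ resistant
Ertapenem: 0.12 μg/mL is ≤ 0.5 μg/mL ⇒ Susceptible
Azithromycin: 11 mm is in 11–16 mm — intermediate
Colistin 23 mm: ≤ 26 mm — resistant
Tetracycline 11 mm: ≤ 12 mm — Resistant
Clindamycin 23 mm: in 23–25 mm — I
Intermediate: 4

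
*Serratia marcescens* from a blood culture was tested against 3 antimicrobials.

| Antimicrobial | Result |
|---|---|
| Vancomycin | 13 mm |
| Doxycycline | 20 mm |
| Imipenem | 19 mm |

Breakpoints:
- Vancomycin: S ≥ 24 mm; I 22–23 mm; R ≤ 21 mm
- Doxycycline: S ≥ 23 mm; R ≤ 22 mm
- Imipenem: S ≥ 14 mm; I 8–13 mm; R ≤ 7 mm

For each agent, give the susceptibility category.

R, R, S

Vancomycin: 13 mm is ≤ 21 mm → R
Doxycycline (20 mm) ≤ 22 mm — resistant
Imipenem (19 mm) ≥ 14 mm — Susceptible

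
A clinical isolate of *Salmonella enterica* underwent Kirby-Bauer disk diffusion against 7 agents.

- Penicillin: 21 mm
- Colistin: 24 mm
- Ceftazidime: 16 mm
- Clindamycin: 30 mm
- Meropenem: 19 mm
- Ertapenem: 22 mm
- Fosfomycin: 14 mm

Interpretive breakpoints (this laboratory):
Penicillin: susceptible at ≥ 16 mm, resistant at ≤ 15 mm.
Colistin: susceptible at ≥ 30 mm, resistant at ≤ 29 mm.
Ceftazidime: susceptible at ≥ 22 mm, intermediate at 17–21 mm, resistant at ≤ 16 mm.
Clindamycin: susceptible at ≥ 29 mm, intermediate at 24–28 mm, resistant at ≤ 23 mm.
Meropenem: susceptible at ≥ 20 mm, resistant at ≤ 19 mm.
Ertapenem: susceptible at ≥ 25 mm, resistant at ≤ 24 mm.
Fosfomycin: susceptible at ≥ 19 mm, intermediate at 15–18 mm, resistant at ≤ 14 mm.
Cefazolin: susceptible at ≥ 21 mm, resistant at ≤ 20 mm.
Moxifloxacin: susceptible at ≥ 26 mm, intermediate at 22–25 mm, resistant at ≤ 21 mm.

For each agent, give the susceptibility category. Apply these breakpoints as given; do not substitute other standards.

Penicillin: 21 mm is ≥ 16 mm ⇒ susceptible
Colistin (24 mm) ≤ 29 mm ⇒ R
Ceftazidime 16 mm: ≤ 16 mm — R
Clindamycin 30 mm: ≥ 29 mm → Susceptible
Meropenem 19 mm: ≤ 19 mm ⇒ Resistant
Ertapenem 22 mm: ≤ 24 mm → resistant
Fosfomycin: 14 mm is ≤ 14 mm → R

S, R, R, S, R, R, R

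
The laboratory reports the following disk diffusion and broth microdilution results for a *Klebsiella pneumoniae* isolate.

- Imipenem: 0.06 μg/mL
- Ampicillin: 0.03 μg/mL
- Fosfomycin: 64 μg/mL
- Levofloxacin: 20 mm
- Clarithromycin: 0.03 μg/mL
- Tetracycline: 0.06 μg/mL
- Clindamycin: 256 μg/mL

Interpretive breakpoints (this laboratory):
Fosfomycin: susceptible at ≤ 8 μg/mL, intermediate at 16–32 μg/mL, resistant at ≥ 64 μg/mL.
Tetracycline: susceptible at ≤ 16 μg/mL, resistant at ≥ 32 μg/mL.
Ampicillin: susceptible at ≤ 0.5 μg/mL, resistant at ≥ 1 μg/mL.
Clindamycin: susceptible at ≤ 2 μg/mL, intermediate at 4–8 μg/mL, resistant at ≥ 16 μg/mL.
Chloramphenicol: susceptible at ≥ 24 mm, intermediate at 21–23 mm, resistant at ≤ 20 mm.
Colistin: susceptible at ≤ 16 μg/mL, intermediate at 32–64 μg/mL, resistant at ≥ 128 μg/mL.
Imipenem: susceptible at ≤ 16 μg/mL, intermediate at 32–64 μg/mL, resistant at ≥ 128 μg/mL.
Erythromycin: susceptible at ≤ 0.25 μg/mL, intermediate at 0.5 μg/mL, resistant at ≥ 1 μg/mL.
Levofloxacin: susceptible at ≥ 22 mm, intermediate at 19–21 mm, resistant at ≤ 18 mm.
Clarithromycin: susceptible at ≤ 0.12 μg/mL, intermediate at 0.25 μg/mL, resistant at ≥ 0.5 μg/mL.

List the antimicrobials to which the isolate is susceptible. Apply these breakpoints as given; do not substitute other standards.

imipenem, ampicillin, clarithromycin, tetracycline

Imipenem (0.06 μg/mL) ≤ 16 μg/mL ⇒ S
Ampicillin: 0.03 μg/mL is ≤ 0.5 μg/mL ⇒ Susceptible
Fosfomycin: 64 μg/mL is ≥ 64 μg/mL — resistant
Levofloxacin: 20 mm is in 19–21 mm — I
Clarithromycin 0.03 μg/mL: ≤ 0.12 μg/mL → Susceptible
Tetracycline: 0.06 μg/mL is ≤ 16 μg/mL ⇒ Susceptible
Clindamycin 256 μg/mL: ≥ 16 μg/mL — R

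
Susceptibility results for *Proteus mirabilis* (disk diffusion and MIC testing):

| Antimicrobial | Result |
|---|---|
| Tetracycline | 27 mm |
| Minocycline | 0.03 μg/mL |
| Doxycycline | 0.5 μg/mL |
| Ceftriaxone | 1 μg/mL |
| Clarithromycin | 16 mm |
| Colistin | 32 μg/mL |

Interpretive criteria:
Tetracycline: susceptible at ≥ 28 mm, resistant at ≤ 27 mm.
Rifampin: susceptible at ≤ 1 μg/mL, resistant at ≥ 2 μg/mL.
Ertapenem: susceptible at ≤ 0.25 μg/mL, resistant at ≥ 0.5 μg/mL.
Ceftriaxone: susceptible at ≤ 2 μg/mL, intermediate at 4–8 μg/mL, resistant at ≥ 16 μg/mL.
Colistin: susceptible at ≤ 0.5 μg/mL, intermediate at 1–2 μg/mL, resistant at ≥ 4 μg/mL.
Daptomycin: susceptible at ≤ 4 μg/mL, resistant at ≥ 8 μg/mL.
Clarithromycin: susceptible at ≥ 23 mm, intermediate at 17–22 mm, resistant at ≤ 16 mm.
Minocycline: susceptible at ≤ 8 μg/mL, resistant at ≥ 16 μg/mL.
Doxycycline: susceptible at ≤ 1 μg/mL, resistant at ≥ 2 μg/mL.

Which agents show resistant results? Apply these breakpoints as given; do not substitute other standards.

tetracycline, clarithromycin, colistin

Tetracycline 27 mm: ≤ 27 mm ⇒ resistant
Minocycline: 0.03 μg/mL is ≤ 8 μg/mL ⇒ susceptible
Doxycycline 0.5 μg/mL: ≤ 1 μg/mL — Susceptible
Ceftriaxone 1 μg/mL: ≤ 2 μg/mL — susceptible
Clarithromycin: 16 mm is ≤ 16 mm → resistant
Colistin (32 μg/mL) ≥ 4 μg/mL → resistant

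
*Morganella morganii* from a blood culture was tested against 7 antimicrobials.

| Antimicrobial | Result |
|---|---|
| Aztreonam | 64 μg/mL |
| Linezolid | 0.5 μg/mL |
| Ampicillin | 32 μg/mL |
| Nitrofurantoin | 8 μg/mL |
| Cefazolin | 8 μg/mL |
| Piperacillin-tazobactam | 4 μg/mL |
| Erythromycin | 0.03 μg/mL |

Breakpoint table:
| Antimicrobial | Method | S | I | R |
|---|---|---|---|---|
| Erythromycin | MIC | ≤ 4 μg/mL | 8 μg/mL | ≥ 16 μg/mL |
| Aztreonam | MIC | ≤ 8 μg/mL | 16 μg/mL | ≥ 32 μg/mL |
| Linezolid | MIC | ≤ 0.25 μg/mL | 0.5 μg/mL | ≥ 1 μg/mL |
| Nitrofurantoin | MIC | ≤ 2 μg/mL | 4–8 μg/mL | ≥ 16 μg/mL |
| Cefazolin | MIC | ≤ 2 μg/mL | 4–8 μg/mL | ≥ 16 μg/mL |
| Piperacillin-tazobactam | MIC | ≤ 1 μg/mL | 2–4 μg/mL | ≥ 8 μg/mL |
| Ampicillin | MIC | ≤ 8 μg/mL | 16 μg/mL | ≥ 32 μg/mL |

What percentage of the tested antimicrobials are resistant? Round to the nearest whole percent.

Aztreonam 64 μg/mL: ≥ 32 μg/mL — resistant
Linezolid (0.5 μg/mL) = 0.5 μg/mL → I
Ampicillin (32 μg/mL) ≥ 32 μg/mL — R
Nitrofurantoin (8 μg/mL) in 4–8 μg/mL ⇒ intermediate
Cefazolin 8 μg/mL: in 4–8 μg/mL → intermediate
Piperacillin-tazobactam (4 μg/mL) in 2–4 μg/mL → Intermediate
Erythromycin: 0.03 μg/mL is ≤ 4 μg/mL — S
Resistant: 2/7

29%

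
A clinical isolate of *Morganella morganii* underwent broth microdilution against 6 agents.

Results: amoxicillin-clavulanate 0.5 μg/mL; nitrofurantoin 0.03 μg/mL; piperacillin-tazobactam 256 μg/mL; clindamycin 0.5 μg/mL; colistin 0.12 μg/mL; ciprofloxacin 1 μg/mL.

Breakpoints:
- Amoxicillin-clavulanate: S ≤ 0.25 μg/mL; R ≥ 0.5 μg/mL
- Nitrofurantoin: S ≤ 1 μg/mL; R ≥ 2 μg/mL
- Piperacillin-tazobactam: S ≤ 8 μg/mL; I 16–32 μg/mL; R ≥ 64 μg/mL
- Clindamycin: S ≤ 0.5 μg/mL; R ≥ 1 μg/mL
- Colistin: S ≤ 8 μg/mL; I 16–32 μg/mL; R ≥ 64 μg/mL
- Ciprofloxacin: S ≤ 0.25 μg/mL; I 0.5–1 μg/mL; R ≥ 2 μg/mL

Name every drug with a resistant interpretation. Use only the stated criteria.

amoxicillin-clavulanate, piperacillin-tazobactam

Amoxicillin-clavulanate: 0.5 μg/mL is ≥ 0.5 μg/mL — Resistant
Nitrofurantoin: 0.03 μg/mL is ≤ 1 μg/mL — S
Piperacillin-tazobactam 256 μg/mL: ≥ 64 μg/mL → Resistant
Clindamycin 0.5 μg/mL: ≤ 0.5 μg/mL ⇒ S
Colistin (0.12 μg/mL) ≤ 8 μg/mL ⇒ susceptible
Ciprofloxacin: 1 μg/mL is in 0.5–1 μg/mL → intermediate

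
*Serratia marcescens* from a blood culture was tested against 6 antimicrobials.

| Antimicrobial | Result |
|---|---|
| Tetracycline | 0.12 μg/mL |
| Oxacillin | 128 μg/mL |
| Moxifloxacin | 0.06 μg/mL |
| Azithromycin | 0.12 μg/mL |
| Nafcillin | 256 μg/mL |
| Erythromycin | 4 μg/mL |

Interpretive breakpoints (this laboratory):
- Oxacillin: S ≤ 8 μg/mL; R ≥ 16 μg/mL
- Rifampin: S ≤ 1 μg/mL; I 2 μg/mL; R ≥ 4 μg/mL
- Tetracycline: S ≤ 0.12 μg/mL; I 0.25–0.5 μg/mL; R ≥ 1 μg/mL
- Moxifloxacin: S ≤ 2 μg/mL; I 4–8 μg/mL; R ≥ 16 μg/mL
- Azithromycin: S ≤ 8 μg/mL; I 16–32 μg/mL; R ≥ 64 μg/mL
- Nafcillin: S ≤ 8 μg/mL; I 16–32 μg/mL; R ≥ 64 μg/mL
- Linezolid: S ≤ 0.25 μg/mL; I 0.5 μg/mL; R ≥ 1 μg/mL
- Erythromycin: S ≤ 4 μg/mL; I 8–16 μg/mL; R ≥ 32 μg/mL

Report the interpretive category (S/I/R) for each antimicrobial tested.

S, R, S, S, R, S

Tetracycline (0.12 μg/mL) ≤ 0.12 μg/mL → S
Oxacillin 128 μg/mL: ≥ 16 μg/mL → R
Moxifloxacin 0.06 μg/mL: ≤ 2 μg/mL ⇒ Susceptible
Azithromycin (0.12 μg/mL) ≤ 8 μg/mL — S
Nafcillin (256 μg/mL) ≥ 64 μg/mL ⇒ Resistant
Erythromycin 4 μg/mL: ≤ 4 μg/mL → S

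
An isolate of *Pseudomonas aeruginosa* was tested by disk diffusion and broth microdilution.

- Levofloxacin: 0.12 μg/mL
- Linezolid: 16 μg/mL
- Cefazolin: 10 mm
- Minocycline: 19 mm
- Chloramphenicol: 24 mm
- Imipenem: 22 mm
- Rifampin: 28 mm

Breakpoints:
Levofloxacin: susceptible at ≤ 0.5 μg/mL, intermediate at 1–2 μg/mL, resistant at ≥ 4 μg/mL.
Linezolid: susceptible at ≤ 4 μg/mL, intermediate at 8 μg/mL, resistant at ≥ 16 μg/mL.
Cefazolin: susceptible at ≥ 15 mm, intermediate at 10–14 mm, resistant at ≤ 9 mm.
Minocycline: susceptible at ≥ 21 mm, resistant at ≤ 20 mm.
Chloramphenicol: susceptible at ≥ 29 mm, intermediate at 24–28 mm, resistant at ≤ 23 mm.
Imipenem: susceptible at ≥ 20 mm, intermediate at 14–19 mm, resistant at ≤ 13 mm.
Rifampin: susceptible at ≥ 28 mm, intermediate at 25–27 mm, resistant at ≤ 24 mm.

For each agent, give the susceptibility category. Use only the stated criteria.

S, R, I, R, I, S, S

Levofloxacin: 0.12 μg/mL is ≤ 0.5 μg/mL → S
Linezolid: 16 μg/mL is ≥ 16 μg/mL ⇒ resistant
Cefazolin 10 mm: in 10–14 mm — intermediate
Minocycline (19 mm) ≤ 20 mm ⇒ resistant
Chloramphenicol 24 mm: in 24–28 mm → intermediate
Imipenem: 22 mm is ≥ 20 mm — Susceptible
Rifampin (28 mm) ≥ 28 mm ⇒ susceptible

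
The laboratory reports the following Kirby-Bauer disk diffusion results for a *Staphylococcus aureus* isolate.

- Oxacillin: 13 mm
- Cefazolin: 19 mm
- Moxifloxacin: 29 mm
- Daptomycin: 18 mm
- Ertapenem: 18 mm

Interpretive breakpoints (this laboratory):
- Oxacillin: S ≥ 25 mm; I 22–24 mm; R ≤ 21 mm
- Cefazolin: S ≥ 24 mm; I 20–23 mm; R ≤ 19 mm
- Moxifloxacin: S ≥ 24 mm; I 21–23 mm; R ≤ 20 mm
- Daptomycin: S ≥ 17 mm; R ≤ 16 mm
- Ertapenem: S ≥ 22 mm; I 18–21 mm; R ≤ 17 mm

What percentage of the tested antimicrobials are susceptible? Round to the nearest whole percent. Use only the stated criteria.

40%

Oxacillin (13 mm) ≤ 21 mm — Resistant
Cefazolin 19 mm: ≤ 19 mm → R
Moxifloxacin: 29 mm is ≥ 24 mm — Susceptible
Daptomycin 18 mm: ≥ 17 mm ⇒ Susceptible
Ertapenem (18 mm) in 18–21 mm → intermediate
Susceptible: 2/5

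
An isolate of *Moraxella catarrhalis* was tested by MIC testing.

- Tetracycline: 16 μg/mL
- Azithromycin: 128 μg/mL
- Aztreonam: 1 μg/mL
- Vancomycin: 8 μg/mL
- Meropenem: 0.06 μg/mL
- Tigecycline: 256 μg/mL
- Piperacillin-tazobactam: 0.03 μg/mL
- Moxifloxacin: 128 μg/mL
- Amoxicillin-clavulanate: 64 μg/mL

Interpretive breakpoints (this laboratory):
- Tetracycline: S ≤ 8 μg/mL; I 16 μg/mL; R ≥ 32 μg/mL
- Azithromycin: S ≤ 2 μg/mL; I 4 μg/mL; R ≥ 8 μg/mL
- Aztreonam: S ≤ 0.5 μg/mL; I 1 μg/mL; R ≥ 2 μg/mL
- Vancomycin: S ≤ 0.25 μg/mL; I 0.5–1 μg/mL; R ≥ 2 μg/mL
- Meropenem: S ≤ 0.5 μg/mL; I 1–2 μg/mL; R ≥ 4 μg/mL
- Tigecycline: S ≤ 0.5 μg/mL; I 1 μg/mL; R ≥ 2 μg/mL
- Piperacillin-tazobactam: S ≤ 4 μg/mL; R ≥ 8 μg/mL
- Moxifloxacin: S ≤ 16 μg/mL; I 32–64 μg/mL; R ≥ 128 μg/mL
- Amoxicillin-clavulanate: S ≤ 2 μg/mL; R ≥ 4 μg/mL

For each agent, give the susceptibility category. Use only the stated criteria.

Tetracycline: 16 μg/mL is = 16 μg/mL — intermediate
Azithromycin 128 μg/mL: ≥ 8 μg/mL ⇒ Resistant
Aztreonam (1 μg/mL) = 1 μg/mL ⇒ I
Vancomycin 8 μg/mL: ≥ 2 μg/mL — R
Meropenem: 0.06 μg/mL is ≤ 0.5 μg/mL — susceptible
Tigecycline: 256 μg/mL is ≥ 2 μg/mL ⇒ R
Piperacillin-tazobactam (0.03 μg/mL) ≤ 4 μg/mL — Susceptible
Moxifloxacin (128 μg/mL) ≥ 128 μg/mL → resistant
Amoxicillin-clavulanate 64 μg/mL: ≥ 4 μg/mL — R

I, R, I, R, S, R, S, R, R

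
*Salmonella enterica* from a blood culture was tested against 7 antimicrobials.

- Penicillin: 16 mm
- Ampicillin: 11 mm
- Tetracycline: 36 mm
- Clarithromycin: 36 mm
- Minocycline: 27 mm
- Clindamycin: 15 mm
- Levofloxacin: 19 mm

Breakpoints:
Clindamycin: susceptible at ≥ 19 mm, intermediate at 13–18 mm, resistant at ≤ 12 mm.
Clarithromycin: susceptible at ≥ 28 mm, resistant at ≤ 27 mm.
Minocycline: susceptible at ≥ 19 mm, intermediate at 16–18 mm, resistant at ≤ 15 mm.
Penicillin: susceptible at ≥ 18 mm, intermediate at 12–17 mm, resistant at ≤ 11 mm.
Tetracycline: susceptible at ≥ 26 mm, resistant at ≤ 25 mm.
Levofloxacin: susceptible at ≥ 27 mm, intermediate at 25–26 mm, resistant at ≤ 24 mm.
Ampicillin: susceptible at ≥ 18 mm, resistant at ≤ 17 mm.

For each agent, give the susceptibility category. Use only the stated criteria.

Penicillin 16 mm: in 12–17 mm — intermediate
Ampicillin: 11 mm is ≤ 17 mm → R
Tetracycline (36 mm) ≥ 26 mm → S
Clarithromycin (36 mm) ≥ 28 mm → susceptible
Minocycline: 27 mm is ≥ 19 mm → Susceptible
Clindamycin 15 mm: in 13–18 mm ⇒ I
Levofloxacin: 19 mm is ≤ 24 mm — Resistant

I, R, S, S, S, I, R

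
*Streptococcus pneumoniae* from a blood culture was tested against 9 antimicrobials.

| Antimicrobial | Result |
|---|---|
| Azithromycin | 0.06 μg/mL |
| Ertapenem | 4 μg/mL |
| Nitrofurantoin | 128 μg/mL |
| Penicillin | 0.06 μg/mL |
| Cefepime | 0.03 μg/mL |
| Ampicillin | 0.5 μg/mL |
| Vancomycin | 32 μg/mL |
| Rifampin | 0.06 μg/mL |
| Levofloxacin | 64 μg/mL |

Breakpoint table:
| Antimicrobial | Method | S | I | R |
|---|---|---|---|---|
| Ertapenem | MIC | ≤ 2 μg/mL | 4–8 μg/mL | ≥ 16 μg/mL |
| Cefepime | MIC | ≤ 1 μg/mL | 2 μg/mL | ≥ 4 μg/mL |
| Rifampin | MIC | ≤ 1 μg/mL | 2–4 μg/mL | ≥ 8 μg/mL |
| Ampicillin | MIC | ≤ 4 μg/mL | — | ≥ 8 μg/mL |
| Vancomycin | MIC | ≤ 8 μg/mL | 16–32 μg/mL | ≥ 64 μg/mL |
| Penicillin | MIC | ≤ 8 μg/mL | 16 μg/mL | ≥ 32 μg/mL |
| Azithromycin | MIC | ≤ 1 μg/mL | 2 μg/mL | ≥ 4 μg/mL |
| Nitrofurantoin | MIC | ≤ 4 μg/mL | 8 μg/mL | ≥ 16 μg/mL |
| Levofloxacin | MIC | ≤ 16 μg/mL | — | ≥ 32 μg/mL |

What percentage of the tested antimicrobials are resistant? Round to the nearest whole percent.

22%

Azithromycin (0.06 μg/mL) ≤ 1 μg/mL → S
Ertapenem: 4 μg/mL is in 4–8 μg/mL — Intermediate
Nitrofurantoin: 128 μg/mL is ≥ 16 μg/mL → resistant
Penicillin 0.06 μg/mL: ≤ 8 μg/mL ⇒ Susceptible
Cefepime 0.03 μg/mL: ≤ 1 μg/mL ⇒ Susceptible
Ampicillin (0.5 μg/mL) ≤ 4 μg/mL — S
Vancomycin 32 μg/mL: in 16–32 μg/mL ⇒ I
Rifampin 0.06 μg/mL: ≤ 1 μg/mL — susceptible
Levofloxacin 64 μg/mL: ≥ 32 μg/mL ⇒ resistant
Resistant: 2/9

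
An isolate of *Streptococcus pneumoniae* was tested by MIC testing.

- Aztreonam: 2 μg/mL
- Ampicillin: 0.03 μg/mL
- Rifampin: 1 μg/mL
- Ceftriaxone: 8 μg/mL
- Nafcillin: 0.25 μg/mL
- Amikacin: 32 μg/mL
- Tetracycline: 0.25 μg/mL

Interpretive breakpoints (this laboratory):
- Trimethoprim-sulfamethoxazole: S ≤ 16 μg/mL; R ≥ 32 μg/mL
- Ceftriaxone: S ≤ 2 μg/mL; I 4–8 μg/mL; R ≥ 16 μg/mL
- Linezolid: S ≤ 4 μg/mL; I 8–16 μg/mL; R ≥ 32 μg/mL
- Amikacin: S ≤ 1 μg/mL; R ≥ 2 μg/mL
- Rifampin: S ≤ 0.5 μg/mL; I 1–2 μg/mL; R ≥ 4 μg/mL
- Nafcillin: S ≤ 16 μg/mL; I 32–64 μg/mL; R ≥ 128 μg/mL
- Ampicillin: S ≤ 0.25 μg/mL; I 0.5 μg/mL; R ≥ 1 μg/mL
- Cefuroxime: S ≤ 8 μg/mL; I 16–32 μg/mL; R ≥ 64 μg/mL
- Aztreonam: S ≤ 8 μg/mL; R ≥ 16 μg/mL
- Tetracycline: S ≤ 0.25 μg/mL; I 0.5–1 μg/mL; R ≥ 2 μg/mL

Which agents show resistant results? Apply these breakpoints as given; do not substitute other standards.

amikacin

Aztreonam (2 μg/mL) ≤ 8 μg/mL — Susceptible
Ampicillin 0.03 μg/mL: ≤ 0.25 μg/mL ⇒ Susceptible
Rifampin: 1 μg/mL is in 1–2 μg/mL — intermediate
Ceftriaxone (8 μg/mL) in 4–8 μg/mL — I
Nafcillin (0.25 μg/mL) ≤ 16 μg/mL → Susceptible
Amikacin 32 μg/mL: ≥ 2 μg/mL → R
Tetracycline 0.25 μg/mL: ≤ 0.25 μg/mL — Susceptible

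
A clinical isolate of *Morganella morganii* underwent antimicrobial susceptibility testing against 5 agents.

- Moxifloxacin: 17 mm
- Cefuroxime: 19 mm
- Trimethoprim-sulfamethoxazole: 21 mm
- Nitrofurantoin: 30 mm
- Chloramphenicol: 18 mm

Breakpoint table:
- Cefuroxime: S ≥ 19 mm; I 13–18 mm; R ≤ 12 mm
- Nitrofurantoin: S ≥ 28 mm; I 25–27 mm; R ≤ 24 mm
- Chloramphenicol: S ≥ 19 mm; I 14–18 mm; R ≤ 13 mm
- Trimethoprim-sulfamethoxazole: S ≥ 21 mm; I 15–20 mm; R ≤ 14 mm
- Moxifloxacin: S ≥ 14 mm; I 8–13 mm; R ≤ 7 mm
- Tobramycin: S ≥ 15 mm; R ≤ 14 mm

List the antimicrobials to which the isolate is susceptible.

Moxifloxacin: 17 mm is ≥ 14 mm — S
Cefuroxime: 19 mm is ≥ 19 mm ⇒ Susceptible
Trimethoprim-sulfamethoxazole 21 mm: ≥ 21 mm ⇒ S
Nitrofurantoin 30 mm: ≥ 28 mm ⇒ susceptible
Chloramphenicol 18 mm: in 14–18 mm — I

moxifloxacin, cefuroxime, trimethoprim-sulfamethoxazole, nitrofurantoin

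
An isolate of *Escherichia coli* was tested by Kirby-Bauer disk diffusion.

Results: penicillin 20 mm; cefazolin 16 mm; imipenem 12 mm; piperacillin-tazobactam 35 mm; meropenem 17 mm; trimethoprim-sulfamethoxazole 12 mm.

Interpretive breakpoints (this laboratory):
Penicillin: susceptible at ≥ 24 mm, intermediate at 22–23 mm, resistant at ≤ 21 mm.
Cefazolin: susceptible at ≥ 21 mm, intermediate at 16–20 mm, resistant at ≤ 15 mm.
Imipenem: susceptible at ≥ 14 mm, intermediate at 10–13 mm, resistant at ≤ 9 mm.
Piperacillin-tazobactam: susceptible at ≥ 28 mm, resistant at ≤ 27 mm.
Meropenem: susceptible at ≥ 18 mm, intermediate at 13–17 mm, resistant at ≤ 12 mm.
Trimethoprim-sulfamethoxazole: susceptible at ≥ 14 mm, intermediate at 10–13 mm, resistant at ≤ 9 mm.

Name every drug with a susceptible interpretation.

Penicillin: 20 mm is ≤ 21 mm ⇒ Resistant
Cefazolin (16 mm) in 16–20 mm ⇒ I
Imipenem (12 mm) in 10–13 mm — intermediate
Piperacillin-tazobactam (35 mm) ≥ 28 mm ⇒ susceptible
Meropenem (17 mm) in 13–17 mm ⇒ Intermediate
Trimethoprim-sulfamethoxazole 12 mm: in 10–13 mm → Intermediate

piperacillin-tazobactam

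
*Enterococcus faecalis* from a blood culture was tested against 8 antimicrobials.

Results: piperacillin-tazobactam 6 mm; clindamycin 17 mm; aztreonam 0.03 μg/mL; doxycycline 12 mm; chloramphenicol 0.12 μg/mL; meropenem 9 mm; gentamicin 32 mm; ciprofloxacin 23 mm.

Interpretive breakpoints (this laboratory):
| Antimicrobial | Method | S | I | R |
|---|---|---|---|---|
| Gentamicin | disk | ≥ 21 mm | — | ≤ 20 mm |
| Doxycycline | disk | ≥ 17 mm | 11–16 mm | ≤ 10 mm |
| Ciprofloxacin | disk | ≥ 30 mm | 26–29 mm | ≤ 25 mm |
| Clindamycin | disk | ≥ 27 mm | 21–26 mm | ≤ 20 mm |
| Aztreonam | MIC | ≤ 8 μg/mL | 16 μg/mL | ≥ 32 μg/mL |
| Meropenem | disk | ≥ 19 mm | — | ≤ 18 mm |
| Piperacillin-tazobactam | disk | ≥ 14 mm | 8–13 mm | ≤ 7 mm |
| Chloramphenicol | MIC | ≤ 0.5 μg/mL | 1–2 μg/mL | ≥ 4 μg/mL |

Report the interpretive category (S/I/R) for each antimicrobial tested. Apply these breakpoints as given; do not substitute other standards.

Piperacillin-tazobactam (6 mm) ≤ 7 mm ⇒ Resistant
Clindamycin: 17 mm is ≤ 20 mm ⇒ resistant
Aztreonam: 0.03 μg/mL is ≤ 8 μg/mL → susceptible
Doxycycline (12 mm) in 11–16 mm — intermediate
Chloramphenicol: 0.12 μg/mL is ≤ 0.5 μg/mL → Susceptible
Meropenem (9 mm) ≤ 18 mm → Resistant
Gentamicin (32 mm) ≥ 21 mm → susceptible
Ciprofloxacin: 23 mm is ≤ 25 mm — resistant

R, R, S, I, S, R, S, R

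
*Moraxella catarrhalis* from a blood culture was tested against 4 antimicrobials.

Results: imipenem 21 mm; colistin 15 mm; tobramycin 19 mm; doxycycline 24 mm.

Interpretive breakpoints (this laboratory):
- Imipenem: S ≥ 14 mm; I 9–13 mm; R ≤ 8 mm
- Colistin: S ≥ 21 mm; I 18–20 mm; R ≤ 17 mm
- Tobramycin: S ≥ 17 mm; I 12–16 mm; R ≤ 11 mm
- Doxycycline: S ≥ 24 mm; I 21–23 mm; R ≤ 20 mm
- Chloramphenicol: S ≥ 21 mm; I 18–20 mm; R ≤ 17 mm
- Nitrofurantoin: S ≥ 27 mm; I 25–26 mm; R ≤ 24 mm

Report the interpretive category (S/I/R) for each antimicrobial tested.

Imipenem 21 mm: ≥ 14 mm → Susceptible
Colistin: 15 mm is ≤ 17 mm → R
Tobramycin 19 mm: ≥ 17 mm → susceptible
Doxycycline (24 mm) ≥ 24 mm ⇒ susceptible

S, R, S, S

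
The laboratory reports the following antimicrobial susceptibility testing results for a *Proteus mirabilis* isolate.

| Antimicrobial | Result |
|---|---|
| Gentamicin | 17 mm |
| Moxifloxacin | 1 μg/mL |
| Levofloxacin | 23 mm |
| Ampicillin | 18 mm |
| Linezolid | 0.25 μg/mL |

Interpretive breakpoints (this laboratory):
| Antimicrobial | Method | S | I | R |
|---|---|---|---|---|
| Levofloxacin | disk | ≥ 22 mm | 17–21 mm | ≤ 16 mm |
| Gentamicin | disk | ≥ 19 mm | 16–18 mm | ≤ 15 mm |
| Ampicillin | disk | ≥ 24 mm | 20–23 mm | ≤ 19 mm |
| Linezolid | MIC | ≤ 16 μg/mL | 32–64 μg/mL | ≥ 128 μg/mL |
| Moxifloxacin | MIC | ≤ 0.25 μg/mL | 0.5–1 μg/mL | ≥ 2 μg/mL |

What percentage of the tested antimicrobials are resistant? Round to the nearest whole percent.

20%

Gentamicin: 17 mm is in 16–18 mm ⇒ intermediate
Moxifloxacin 1 μg/mL: in 0.5–1 μg/mL — Intermediate
Levofloxacin: 23 mm is ≥ 22 mm ⇒ Susceptible
Ampicillin (18 mm) ≤ 19 mm ⇒ R
Linezolid: 0.25 μg/mL is ≤ 16 μg/mL — Susceptible
Resistant: 1/5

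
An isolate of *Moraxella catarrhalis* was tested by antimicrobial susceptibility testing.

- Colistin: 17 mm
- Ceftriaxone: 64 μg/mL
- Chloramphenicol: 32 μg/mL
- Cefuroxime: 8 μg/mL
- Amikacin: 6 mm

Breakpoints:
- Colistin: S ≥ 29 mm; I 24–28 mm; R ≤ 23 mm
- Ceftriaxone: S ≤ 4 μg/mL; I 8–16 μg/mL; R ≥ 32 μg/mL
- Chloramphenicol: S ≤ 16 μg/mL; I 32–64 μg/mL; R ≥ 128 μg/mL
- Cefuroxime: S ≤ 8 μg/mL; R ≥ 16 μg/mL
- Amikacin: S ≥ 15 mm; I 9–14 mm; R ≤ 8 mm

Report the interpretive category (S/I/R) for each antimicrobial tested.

R, R, I, S, R

Colistin (17 mm) ≤ 23 mm — Resistant
Ceftriaxone 64 μg/mL: ≥ 32 μg/mL — Resistant
Chloramphenicol (32 μg/mL) in 32–64 μg/mL → I
Cefuroxime: 8 μg/mL is ≤ 8 μg/mL → S
Amikacin 6 mm: ≤ 8 mm ⇒ Resistant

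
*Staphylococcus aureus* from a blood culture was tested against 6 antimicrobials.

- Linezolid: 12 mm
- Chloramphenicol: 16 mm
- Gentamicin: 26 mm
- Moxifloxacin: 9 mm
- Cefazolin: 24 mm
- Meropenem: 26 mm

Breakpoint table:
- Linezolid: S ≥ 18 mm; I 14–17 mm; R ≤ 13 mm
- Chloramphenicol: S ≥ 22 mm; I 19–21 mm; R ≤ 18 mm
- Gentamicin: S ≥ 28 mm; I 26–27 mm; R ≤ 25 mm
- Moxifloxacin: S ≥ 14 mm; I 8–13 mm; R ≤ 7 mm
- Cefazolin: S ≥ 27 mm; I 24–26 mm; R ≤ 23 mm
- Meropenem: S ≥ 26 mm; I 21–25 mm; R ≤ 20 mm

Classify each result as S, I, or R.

R, R, I, I, I, S

Linezolid 12 mm: ≤ 13 mm ⇒ resistant
Chloramphenicol (16 mm) ≤ 18 mm → R
Gentamicin: 26 mm is in 26–27 mm → intermediate
Moxifloxacin: 9 mm is in 8–13 mm ⇒ I
Cefazolin (24 mm) in 24–26 mm ⇒ I
Meropenem: 26 mm is ≥ 26 mm ⇒ Susceptible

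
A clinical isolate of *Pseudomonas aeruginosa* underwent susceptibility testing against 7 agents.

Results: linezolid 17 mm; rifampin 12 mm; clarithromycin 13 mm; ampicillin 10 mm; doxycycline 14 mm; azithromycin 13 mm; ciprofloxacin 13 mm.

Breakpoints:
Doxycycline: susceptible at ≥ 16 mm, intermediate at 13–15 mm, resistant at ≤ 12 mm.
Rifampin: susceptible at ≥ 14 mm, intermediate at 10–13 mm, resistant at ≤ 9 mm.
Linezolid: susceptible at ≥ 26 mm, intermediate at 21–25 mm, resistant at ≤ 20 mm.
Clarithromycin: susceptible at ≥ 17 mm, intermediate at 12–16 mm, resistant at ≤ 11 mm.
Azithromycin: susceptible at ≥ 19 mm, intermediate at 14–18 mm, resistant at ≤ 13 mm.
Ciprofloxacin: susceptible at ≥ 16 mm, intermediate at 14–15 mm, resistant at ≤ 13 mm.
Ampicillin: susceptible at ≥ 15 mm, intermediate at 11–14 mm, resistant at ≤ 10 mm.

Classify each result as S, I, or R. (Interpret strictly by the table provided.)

R, I, I, R, I, R, R

Linezolid 17 mm: ≤ 20 mm → R
Rifampin 12 mm: in 10–13 mm ⇒ I
Clarithromycin: 13 mm is in 12–16 mm ⇒ I
Ampicillin 10 mm: ≤ 10 mm ⇒ Resistant
Doxycycline 14 mm: in 13–15 mm ⇒ intermediate
Azithromycin (13 mm) ≤ 13 mm — Resistant
Ciprofloxacin (13 mm) ≤ 13 mm → R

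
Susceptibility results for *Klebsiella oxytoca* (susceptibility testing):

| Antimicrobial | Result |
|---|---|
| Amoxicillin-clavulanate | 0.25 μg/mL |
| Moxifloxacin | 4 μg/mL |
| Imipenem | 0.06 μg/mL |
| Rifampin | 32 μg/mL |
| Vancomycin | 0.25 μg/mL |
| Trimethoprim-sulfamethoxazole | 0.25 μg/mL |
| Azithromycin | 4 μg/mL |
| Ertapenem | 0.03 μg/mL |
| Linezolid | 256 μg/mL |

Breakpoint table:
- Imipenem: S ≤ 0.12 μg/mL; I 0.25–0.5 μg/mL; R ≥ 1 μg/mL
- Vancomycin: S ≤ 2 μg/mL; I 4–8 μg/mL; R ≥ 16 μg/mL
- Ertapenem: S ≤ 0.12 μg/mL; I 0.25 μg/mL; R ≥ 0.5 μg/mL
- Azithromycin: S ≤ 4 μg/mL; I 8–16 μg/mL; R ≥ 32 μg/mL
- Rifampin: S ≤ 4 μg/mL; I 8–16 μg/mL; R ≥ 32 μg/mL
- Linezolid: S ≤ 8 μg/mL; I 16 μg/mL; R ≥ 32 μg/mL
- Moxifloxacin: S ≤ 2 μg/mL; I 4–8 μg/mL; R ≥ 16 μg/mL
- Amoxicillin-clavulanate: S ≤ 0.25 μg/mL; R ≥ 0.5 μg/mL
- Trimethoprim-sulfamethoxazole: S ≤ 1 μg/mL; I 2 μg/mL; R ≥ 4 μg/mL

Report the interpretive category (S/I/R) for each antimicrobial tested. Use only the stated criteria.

Amoxicillin-clavulanate 0.25 μg/mL: ≤ 0.25 μg/mL — Susceptible
Moxifloxacin: 4 μg/mL is in 4–8 μg/mL → intermediate
Imipenem (0.06 μg/mL) ≤ 0.12 μg/mL → susceptible
Rifampin (32 μg/mL) ≥ 32 μg/mL → Resistant
Vancomycin: 0.25 μg/mL is ≤ 2 μg/mL → susceptible
Trimethoprim-sulfamethoxazole 0.25 μg/mL: ≤ 1 μg/mL → S
Azithromycin 4 μg/mL: ≤ 4 μg/mL — S
Ertapenem 0.03 μg/mL: ≤ 0.12 μg/mL → Susceptible
Linezolid: 256 μg/mL is ≥ 32 μg/mL → resistant

S, I, S, R, S, S, S, S, R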